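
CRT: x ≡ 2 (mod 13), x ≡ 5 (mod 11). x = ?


M = 13*11 = 143
M1 = M/13 = 11, M2 = M/11 = 13
M1^(-1) mod 13 = 6, M2^(-1) mod 11 = 6
x = 2*11*6 + 5*13*6 = 522
522 mod 143 = 93
Check: 93 mod 13 = 2 ✓, 93 mod 11 = 5 ✓

x ≡ 93 (mod 143)


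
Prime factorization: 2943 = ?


2943 / 3 = 981
981 / 3 = 327
327 / 3 = 109
109 / 109 = 1
2943 = 3^3 × 109


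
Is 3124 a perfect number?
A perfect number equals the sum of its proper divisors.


Proper divisors of 3124: 1, 2, 4, 11, 22, 44, 71, 142, 284, 781, 1562
Sum = 1 + 2 + 4 + 11 + 22 + 44 + 71 + 142 + 284 + 781 + 1562 = 2924

No, 3124 is not perfect (2924 ≠ 3124)


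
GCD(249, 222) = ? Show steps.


249 = 1 * 222 + 27
222 = 8 * 27 + 6
27 = 4 * 6 + 3
6 = 2 * 3 + 0
GCD = 3


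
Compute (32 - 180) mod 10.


32 - 180 = -148
-148 mod 10 = 2


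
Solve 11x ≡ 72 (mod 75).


GCD(11, 75) = 1, unique solution
a^(-1) mod 75 = 41
x = 41 * 72 mod 75 = 27

x ≡ 27 (mod 75)


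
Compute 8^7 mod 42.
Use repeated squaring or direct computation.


8^1 mod 42 = 8
8^2 mod 42 = 22
8^3 mod 42 = 8
8^4 mod 42 = 22
8^5 mod 42 = 8
8^6 mod 42 = 22
8^7 mod 42 = 8


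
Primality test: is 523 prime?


Check divisors up to sqrt(523) = 22.8692
No divisors found.
523 is prime.

Yes, 523 is prime


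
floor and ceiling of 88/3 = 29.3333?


88/3 = 29.3333
floor = 29
ceil = 30

floor = 29, ceil = 30


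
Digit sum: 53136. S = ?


5 + 3 + 1 + 3 + 6 = 18


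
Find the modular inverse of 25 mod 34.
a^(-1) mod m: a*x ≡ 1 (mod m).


Use the extended Euclidean algorithm on (34, 25); each row r = 34*s + 25*t:
r=34, s=1, t=0
r=25, s=0, t=1
q=1: r=9, s=1, t=-1   [34*(1) + 25*(-1) = 9]
q=2: r=7, s=-2, t=3   [34*(-2) + 25*(3) = 7]
q=1: r=2, s=3, t=-4   [34*(3) + 25*(-4) = 2]
q=3: r=1, s=-11, t=15   [34*(-11) + 25*(15) = 1]
q=2: r=0, s=25, t=-34   [34*(25) + 25*(-34) = 0]
GCD = 1 with t = 15, so 25*(15) ≡ 1 (mod 34)
Inverse = 15 mod 34 = 15
Check: 25 * 15 = 375 ≡ 1 (mod 34)

25^(-1) ≡ 15 (mod 34)


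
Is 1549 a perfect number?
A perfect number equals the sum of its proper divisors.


Proper divisors of 1549: 1
Sum = 1 = 1

No, 1549 is not perfect (1 ≠ 1549)


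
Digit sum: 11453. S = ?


1 + 1 + 4 + 5 + 3 = 14


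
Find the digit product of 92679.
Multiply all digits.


9 × 2 × 6 × 7 × 9 = 6804


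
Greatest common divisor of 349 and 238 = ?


349 = 1 * 238 + 111
238 = 2 * 111 + 16
111 = 6 * 16 + 15
16 = 1 * 15 + 1
15 = 15 * 1 + 0
GCD = 1


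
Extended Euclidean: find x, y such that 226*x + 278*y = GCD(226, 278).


Tabular extended Euclidean (each row: r = 226*s + 278*t):
r=226, s=1, t=0
r=278, s=0, t=1
q=0: r=226, s=1, t=0   [226*(1) + 278*(0) = 226]
q=1: r=52, s=-1, t=1   [226*(-1) + 278*(1) = 52]
q=4: r=18, s=5, t=-4   [226*(5) + 278*(-4) = 18]
q=2: r=16, s=-11, t=9   [226*(-11) + 278*(9) = 16]
q=1: r=2, s=16, t=-13   [226*(16) + 278*(-13) = 2]
q=8: r=0, s=-139, t=113   [226*(-139) + 278*(113) = 0]
GCD = 2; from the row with r=2: x=16, y=-13
Check: 226*(16) + 278*(-13) = 3616 - 3614 = 2

GCD = 2, x = 16, y = -13


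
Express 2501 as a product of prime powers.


2501 / 41 = 61
61 / 61 = 1
2501 = 41 × 61


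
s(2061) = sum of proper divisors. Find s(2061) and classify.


Proper divisors: 1, 3, 9, 229, 687
Sum = 1 + 3 + 9 + 229 + 687 = 929
929 < 2061 → deficient

s(2061) = 929 (deficient)


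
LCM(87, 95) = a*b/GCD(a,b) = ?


GCD(87, 95) = 1
LCM = 87*95/1 = 8265/1 = 8265

LCM = 8265


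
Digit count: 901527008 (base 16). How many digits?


901527008 in base 16 = 35BC35E0
Number of digits = 8

8 digits (base 16)


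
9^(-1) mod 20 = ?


Use the extended Euclidean algorithm on (20, 9); each row r = 20*s + 9*t:
r=20, s=1, t=0
r=9, s=0, t=1
q=2: r=2, s=1, t=-2   [20*(1) + 9*(-2) = 2]
q=4: r=1, s=-4, t=9   [20*(-4) + 9*(9) = 1]
q=2: r=0, s=9, t=-20   [20*(9) + 9*(-20) = 0]
GCD = 1 with t = 9, so 9*(9) ≡ 1 (mod 20)
Inverse = 9 mod 20 = 9
Check: 9 * 9 = 81 ≡ 1 (mod 20)

9^(-1) ≡ 9 (mod 20)


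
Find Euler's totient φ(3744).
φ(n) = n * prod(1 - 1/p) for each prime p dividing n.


3744 = 2^5 × 3^2 × 13
Prime factors: 2, 3, 13
φ(3744) = 3744 × (1-1/2) × (1-1/3) × (1-1/13)
= 3744 × 1/2 × 2/3 × 12/13 = 1152

φ(3744) = 1152


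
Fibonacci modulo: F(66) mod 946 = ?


F(k) mod 946 for k=1..66:
1, 1, 2, 3, 5, 8, 13, 21, 34, 55, 89, 144, 233, 377, 610, 41, 651, 692, 397, 143, 540, 683, 277, 14, 291, 305, 596, 901, 551, 506, 111, 617, 728, 399, 181, 580, 761, 395, 210, 605, 815, 474, 343, 817, 214, 85, 299, 384, 683, 121, 804, 925, 783, 762, 599, 415, 68, 483, 551, 88, 639, 727, 420, 201, 621, 822
F(66) mod 946 = 822


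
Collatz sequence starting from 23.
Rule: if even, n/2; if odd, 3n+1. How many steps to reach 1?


23 → 70 → 35 → 106 → 53 → 160 → 80 → 40 → 20 → 10 → 5 → 16 → 8 → 4 → 2 → 1
Total steps = 15

15 steps


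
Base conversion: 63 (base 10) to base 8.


63 (base 10) = 63 (decimal)
63 (decimal) = 77 (base 8)


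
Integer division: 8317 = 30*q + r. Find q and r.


8317 = 30 * 277 + 7
Check: 8310 + 7 = 8317

q = 277, r = 7


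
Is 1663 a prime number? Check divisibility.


Check divisors up to sqrt(1663) = 40.7799
No divisors found.
1663 is prime.

Yes, 1663 is prime


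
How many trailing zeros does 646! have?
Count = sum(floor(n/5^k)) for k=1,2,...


floor(646/5) = 129
floor(646/25) = 25
floor(646/125) = 5
floor(646/625) = 1
Total = 160

160 trailing zeros


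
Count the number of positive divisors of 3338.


3338 = 2^1 × 1669^1
d(3338) = (1+1) × (1+1) = 4

4 divisors


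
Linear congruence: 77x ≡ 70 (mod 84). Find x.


GCD(77, 84) = 7 divides 70
Divide: 11x ≡ 10 (mod 12)
x ≡ 2 (mod 12)


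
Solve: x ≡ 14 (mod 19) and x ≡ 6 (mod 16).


M = 19*16 = 304
M1 = M/19 = 16, M2 = M/16 = 19
M1^(-1) mod 19 = 6, M2^(-1) mod 16 = 11
x = 14*16*6 + 6*19*11 = 2598
2598 mod 304 = 166
Check: 166 mod 19 = 14 ✓, 166 mod 16 = 6 ✓

x ≡ 166 (mod 304)


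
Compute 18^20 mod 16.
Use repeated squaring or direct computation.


18^1 mod 16 = 2
18^2 mod 16 = 4
18^3 mod 16 = 8
18^4 mod 16 = 0
18^5 mod 16 = 0
18^6 mod 16 = 0
18^7 mod 16 = 0
18^8 mod 16 = 0
18^9 mod 16 = 0
18^10 mod 16 = 0
18^11 mod 16 = 0
18^12 mod 16 = 0
18^13 mod 16 = 0
18^14 mod 16 = 0
18^15 mod 16 = 0
18^16 mod 16 = 0
18^17 mod 16 = 0
18^18 mod 16 = 0
18^19 mod 16 = 0
18^20 mod 16 = 0


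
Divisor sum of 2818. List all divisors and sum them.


Divisors of 2818: 1, 2, 1409, 2818
Sum = 1 + 2 + 1409 + 2818 = 4230

σ(2818) = 4230


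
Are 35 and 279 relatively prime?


Euclidean algorithm:
279 = 7 * 35 + 34
35 = 1 * 34 + 1
34 = 34 * 1 + 0
GCD(35, 279) = 1

Yes, coprime (GCD = 1)


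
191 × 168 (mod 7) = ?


191 × 168 = 32088
32088 mod 7 = 0


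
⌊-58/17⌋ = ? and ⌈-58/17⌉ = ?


-58/17 = -3.4118
floor = -4
ceil = -3

floor = -4, ceil = -3


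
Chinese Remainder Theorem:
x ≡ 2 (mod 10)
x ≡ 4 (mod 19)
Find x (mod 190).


M = 10*19 = 190
M1 = M/10 = 19, M2 = M/19 = 10
M1^(-1) mod 10 = 9, M2^(-1) mod 19 = 2
x = 2*19*9 + 4*10*2 = 422
422 mod 190 = 42
Check: 42 mod 10 = 2 ✓, 42 mod 19 = 4 ✓

x ≡ 42 (mod 190)


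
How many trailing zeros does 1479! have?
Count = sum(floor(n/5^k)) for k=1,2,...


floor(1479/5) = 295
floor(1479/25) = 59
floor(1479/125) = 11
floor(1479/625) = 2
Total = 367

367 trailing zeros


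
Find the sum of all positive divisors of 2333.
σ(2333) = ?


Divisors of 2333: 1, 2333
Sum = 1 + 2333 = 2334

σ(2333) = 2334


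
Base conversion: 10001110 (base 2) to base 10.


10001110 (base 2) = 142 (decimal)
142 (decimal) = 142 (base 10)


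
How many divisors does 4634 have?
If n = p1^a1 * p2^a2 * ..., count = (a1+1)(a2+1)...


4634 = 2^1 × 7^1 × 331^1
d(4634) = (1+1) × (1+1) × (1+1) = 8

8 divisors


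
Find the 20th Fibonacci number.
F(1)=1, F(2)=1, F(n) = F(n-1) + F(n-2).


Sequence: 1, 1, 2, 3, 5, 8, 13, 21, 34, 55, 89, 144, 233, 377, 610, 987, 1597, 2584, 4181, 6765
F(20) = 6765


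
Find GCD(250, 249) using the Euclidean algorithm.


250 = 1 * 249 + 1
249 = 249 * 1 + 0
GCD = 1


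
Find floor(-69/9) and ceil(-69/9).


-69/9 = -7.6667
floor = -8
ceil = -7

floor = -8, ceil = -7


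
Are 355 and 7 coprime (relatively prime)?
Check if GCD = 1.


Euclidean algorithm:
355 = 50 * 7 + 5
7 = 1 * 5 + 2
5 = 2 * 2 + 1
2 = 2 * 1 + 0
GCD(355, 7) = 1

Yes, coprime (GCD = 1)


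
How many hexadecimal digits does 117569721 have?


117569721 in base 16 = 701F8B9
Number of digits = 7

7 digits (base 16)


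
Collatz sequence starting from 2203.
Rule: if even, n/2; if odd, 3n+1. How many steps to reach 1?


2203 → 6610 → 3305 → 9916 → 4958 → 2479 → 7438 → 3719 → 11158 → 5579 → 16738 → 8369 → 25108 → 12554 → 6277 → 18832 → 9416 → 4708 → 2354 → 1177 → 3532 → 1766 → 883 → 2650 → 1325 → 3976 → 1988 → 994 → 497 → 1492 → 746 → 373 → 1120 → 560 → 280 → 140 → 70 → 35 → 106 → 53 → 160 → 80 → 40 → 20 → 10 → 5 → 16 → 8 → 4 → 2 → 1
Total steps = 50

50 steps


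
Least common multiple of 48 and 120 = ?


GCD(48, 120) = 24
LCM = 48*120/24 = 5760/24 = 240

LCM = 240


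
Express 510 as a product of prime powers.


510 / 2 = 255
255 / 3 = 85
85 / 5 = 17
17 / 17 = 1
510 = 2 × 3 × 5 × 17


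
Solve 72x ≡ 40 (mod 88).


GCD(72, 88) = 8 divides 40
Divide: 9x ≡ 5 (mod 11)
x ≡ 3 (mod 11)


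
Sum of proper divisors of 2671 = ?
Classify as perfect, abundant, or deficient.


Proper divisors: 1
Sum = 1 = 1
1 < 2671 → deficient

s(2671) = 1 (deficient)


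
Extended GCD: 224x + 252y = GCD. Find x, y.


Tabular extended Euclidean (each row: r = 224*s + 252*t):
r=224, s=1, t=0
r=252, s=0, t=1
q=0: r=224, s=1, t=0   [224*(1) + 252*(0) = 224]
q=1: r=28, s=-1, t=1   [224*(-1) + 252*(1) = 28]
q=8: r=0, s=9, t=-8   [224*(9) + 252*(-8) = 0]
GCD = 28; from the row with r=28: x=-1, y=1
Check: 224*(-1) + 252*(1) = -224 + 252 = 28

GCD = 28, x = -1, y = 1


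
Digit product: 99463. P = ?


9 × 9 × 4 × 6 × 3 = 5832


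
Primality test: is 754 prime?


754 / 2 = 377 (exact division)
754 is NOT prime.

No, 754 is not prime


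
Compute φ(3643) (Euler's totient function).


3643 = 3643
Prime factors: 3643
φ(3643) = 3643 × (1-1/3643)
= 3643 × 3642/3643 = 3642

φ(3643) = 3642


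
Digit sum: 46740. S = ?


4 + 6 + 7 + 4 + 0 = 21


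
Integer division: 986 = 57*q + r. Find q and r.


986 = 57 * 17 + 17
Check: 969 + 17 = 986

q = 17, r = 17


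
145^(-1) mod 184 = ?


Use the extended Euclidean algorithm on (184, 145); each row r = 184*s + 145*t:
r=184, s=1, t=0
r=145, s=0, t=1
q=1: r=39, s=1, t=-1   [184*(1) + 145*(-1) = 39]
q=3: r=28, s=-3, t=4   [184*(-3) + 145*(4) = 28]
q=1: r=11, s=4, t=-5   [184*(4) + 145*(-5) = 11]
q=2: r=6, s=-11, t=14   [184*(-11) + 145*(14) = 6]
q=1: r=5, s=15, t=-19   [184*(15) + 145*(-19) = 5]
q=1: r=1, s=-26, t=33   [184*(-26) + 145*(33) = 1]
q=5: r=0, s=145, t=-184   [184*(145) + 145*(-184) = 0]
GCD = 1 with t = 33, so 145*(33) ≡ 1 (mod 184)
Inverse = 33 mod 184 = 33
Check: 145 * 33 = 4785 ≡ 1 (mod 184)

145^(-1) ≡ 33 (mod 184)


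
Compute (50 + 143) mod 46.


50 + 143 = 193
193 mod 46 = 9


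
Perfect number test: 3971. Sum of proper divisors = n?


Proper divisors of 3971: 1, 11, 19, 209, 361
Sum = 1 + 11 + 19 + 209 + 361 = 601

No, 3971 is not perfect (601 ≠ 3971)


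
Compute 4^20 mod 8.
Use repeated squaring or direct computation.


4^1 mod 8 = 4
4^2 mod 8 = 0
4^3 mod 8 = 0
4^4 mod 8 = 0
4^5 mod 8 = 0
4^6 mod 8 = 0
4^7 mod 8 = 0
4^8 mod 8 = 0
4^9 mod 8 = 0
4^10 mod 8 = 0
4^11 mod 8 = 0
4^12 mod 8 = 0
4^13 mod 8 = 0
4^14 mod 8 = 0
4^15 mod 8 = 0
4^16 mod 8 = 0
4^17 mod 8 = 0
4^18 mod 8 = 0
4^19 mod 8 = 0
4^20 mod 8 = 0


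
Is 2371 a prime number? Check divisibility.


Check divisors up to sqrt(2371) = 48.6929
No divisors found.
2371 is prime.

Yes, 2371 is prime


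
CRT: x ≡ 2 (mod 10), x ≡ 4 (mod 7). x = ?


M = 10*7 = 70
M1 = M/10 = 7, M2 = M/7 = 10
M1^(-1) mod 10 = 3, M2^(-1) mod 7 = 5
x = 2*7*3 + 4*10*5 = 242
242 mod 70 = 32
Check: 32 mod 10 = 2 ✓, 32 mod 7 = 4 ✓

x ≡ 32 (mod 70)


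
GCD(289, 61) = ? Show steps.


289 = 4 * 61 + 45
61 = 1 * 45 + 16
45 = 2 * 16 + 13
16 = 1 * 13 + 3
13 = 4 * 3 + 1
3 = 3 * 1 + 0
GCD = 1


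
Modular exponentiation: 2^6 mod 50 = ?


2^1 mod 50 = 2
2^2 mod 50 = 4
2^3 mod 50 = 8
2^4 mod 50 = 16
2^5 mod 50 = 32
2^6 mod 50 = 14


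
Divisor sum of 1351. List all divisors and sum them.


Divisors of 1351: 1, 7, 193, 1351
Sum = 1 + 7 + 193 + 1351 = 1552

σ(1351) = 1552


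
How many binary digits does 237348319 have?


237348319 in base 2 = 1110001001011010010111011111
Number of digits = 28

28 digits (base 2)


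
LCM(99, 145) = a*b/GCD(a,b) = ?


GCD(99, 145) = 1
LCM = 99*145/1 = 14355/1 = 14355

LCM = 14355


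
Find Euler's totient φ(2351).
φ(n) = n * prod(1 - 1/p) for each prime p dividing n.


2351 = 2351
Prime factors: 2351
φ(2351) = 2351 × (1-1/2351)
= 2351 × 2350/2351 = 2350

φ(2351) = 2350


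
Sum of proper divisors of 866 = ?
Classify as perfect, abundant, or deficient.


Proper divisors: 1, 2, 433
Sum = 1 + 2 + 433 = 436
436 < 866 → deficient

s(866) = 436 (deficient)


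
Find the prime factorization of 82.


82 / 2 = 41
41 / 41 = 1
82 = 2 × 41


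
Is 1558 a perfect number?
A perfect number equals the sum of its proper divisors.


Proper divisors of 1558: 1, 2, 19, 38, 41, 82, 779
Sum = 1 + 2 + 19 + 38 + 41 + 82 + 779 = 962

No, 1558 is not perfect (962 ≠ 1558)


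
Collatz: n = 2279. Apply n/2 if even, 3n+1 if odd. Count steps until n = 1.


2279 → 6838 → 3419 → 10258 → 5129 → 15388 → 7694 → 3847 → 11542 → 5771 → 17314 → 8657 → 25972 → 12986 → 6493 → 19480 → 9740 → 4870 → 2435 → 7306 → 3653 → 10960 → 5480 → 2740 → 1370 → 685 → 2056 → 1028 → 514 → 257 → 772 → 386 → 193 → 580 → 290 → 145 → 436 → 218 → 109 → 328 → 164 → 82 → 41 → 124 → 62 → 31 → 94 → 47 → 142 → 71 → 214 → 107 → 322 → 161 → 484 → 242 → 121 → 364 → 182 → 91 → 274 → 137 → 412 → 206 → 103 → 310 → 155 → 466 → 233 → 700 → 350 → 175 → 526 → 263 → 790 → 395 → 1186 → 593 → 1780 → 890 → 445 → 1336 → 668 → 334 → 167 → 502 → 251 → 754 → 377 → 1132 → 566 → 283 → 850 → 425 → 1276 → 638 → 319 → 958 → 479 → 1438 → 719 → 2158 → 1079 → 3238 → 1619 → 4858 → 2429 → 7288 → 3644 → 1822 → 911 → 2734 → 1367 → 4102 → 2051 → 6154 → 3077 → 9232 → 4616 → 2308 → 1154 → 577 → 1732 → 866 → 433 → 1300 → 650 → 325 → 976 → 488 → 244 → 122 → 61 → 184 → 92 → 46 → 23 → 70 → 35 → 106 → 53 → 160 → 80 → 40 → 20 → 10 → 5 → 16 → 8 → 4 → 2 → 1
Total steps = 151

151 steps


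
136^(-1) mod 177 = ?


Use the extended Euclidean algorithm on (177, 136); each row r = 177*s + 136*t:
r=177, s=1, t=0
r=136, s=0, t=1
q=1: r=41, s=1, t=-1   [177*(1) + 136*(-1) = 41]
q=3: r=13, s=-3, t=4   [177*(-3) + 136*(4) = 13]
q=3: r=2, s=10, t=-13   [177*(10) + 136*(-13) = 2]
q=6: r=1, s=-63, t=82   [177*(-63) + 136*(82) = 1]
q=2: r=0, s=136, t=-177   [177*(136) + 136*(-177) = 0]
GCD = 1 with t = 82, so 136*(82) ≡ 1 (mod 177)
Inverse = 82 mod 177 = 82
Check: 136 * 82 = 11152 ≡ 1 (mod 177)

136^(-1) ≡ 82 (mod 177)


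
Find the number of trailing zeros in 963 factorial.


floor(963/5) = 192
floor(963/25) = 38
floor(963/125) = 7
floor(963/625) = 1
Total = 238

238 trailing zeros


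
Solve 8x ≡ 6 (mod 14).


GCD(8, 14) = 2 divides 6
Divide: 4x ≡ 3 (mod 7)
x ≡ 6 (mod 7)


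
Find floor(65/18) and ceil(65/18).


65/18 = 3.6111
floor = 3
ceil = 4

floor = 3, ceil = 4


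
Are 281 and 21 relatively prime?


Euclidean algorithm:
281 = 13 * 21 + 8
21 = 2 * 8 + 5
8 = 1 * 5 + 3
5 = 1 * 3 + 2
3 = 1 * 2 + 1
2 = 2 * 1 + 0
GCD(281, 21) = 1

Yes, coprime (GCD = 1)


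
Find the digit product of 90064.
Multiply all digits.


9 × 0 × 0 × 6 × 4 = 0


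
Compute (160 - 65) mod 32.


160 - 65 = 95
95 mod 32 = 31


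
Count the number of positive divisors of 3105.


3105 = 3^3 × 5^1 × 23^1
d(3105) = (3+1) × (1+1) × (1+1) = 16

16 divisors


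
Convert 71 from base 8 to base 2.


71 (base 8) = 57 (decimal)
57 (decimal) = 111001 (base 2)


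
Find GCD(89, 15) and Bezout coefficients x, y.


Tabular extended Euclidean (each row: r = 89*s + 15*t):
r=89, s=1, t=0
r=15, s=0, t=1
q=5: r=14, s=1, t=-5   [89*(1) + 15*(-5) = 14]
q=1: r=1, s=-1, t=6   [89*(-1) + 15*(6) = 1]
q=14: r=0, s=15, t=-89   [89*(15) + 15*(-89) = 0]
GCD = 1; from the row with r=1: x=-1, y=6
Check: 89*(-1) + 15*(6) = -89 + 90 = 1

GCD = 1, x = -1, y = 6


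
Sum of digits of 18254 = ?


1 + 8 + 2 + 5 + 4 = 20


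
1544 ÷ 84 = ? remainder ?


1544 = 84 * 18 + 32
Check: 1512 + 32 = 1544

q = 18, r = 32


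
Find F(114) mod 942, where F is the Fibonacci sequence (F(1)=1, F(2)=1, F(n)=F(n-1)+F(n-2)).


F(k) mod 942 for k=1..114:
1, 1, 2, 3, 5, 8, 13, 21, 34, 55, 89, 144, 233, 377, 610, 45, 655, 700, 413, 171, 584, 755, 397, 210, 607, 817, 482, 357, 839, 254, 151, 405, 556, 19, 575, 594, 227, 821, 106, 927, 91, 76, 167, 243, 410, 653, 121, 774, 895, 727, 680, 465, 203, 668, 871, 597, 526, 181, 707, 888, 653, 599, 310, 909, 277, 244, 521, 765, 344, 167, 511, 678, 247, 925, 230, 213, 443, 656, 157, 813, 28, 841, 869, 768, 695, 521, 274, 795, 127, 922, 107, 87, 194, 281, 475, 756, 289, 103, 392, 495, 887, 440, 385, 825, 268, 151, 419, 570, 47, 617, 664, 339, 61, 400
F(114) mod 942 = 400


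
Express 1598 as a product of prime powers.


1598 / 2 = 799
799 / 17 = 47
47 / 47 = 1
1598 = 2 × 17 × 47


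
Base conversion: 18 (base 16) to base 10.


18 (base 16) = 24 (decimal)
24 (decimal) = 24 (base 10)


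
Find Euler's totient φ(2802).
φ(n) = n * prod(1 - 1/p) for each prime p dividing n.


2802 = 2 × 3 × 467
Prime factors: 2, 3, 467
φ(2802) = 2802 × (1-1/2) × (1-1/3) × (1-1/467)
= 2802 × 1/2 × 2/3 × 466/467 = 932

φ(2802) = 932


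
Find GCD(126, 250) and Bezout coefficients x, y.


Tabular extended Euclidean (each row: r = 126*s + 250*t):
r=126, s=1, t=0
r=250, s=0, t=1
q=0: r=126, s=1, t=0   [126*(1) + 250*(0) = 126]
q=1: r=124, s=-1, t=1   [126*(-1) + 250*(1) = 124]
q=1: r=2, s=2, t=-1   [126*(2) + 250*(-1) = 2]
q=62: r=0, s=-125, t=63   [126*(-125) + 250*(63) = 0]
GCD = 2; from the row with r=2: x=2, y=-1
Check: 126*(2) + 250*(-1) = 252 - 250 = 2

GCD = 2, x = 2, y = -1


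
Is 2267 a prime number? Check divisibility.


Check divisors up to sqrt(2267) = 47.6130
No divisors found.
2267 is prime.

Yes, 2267 is prime


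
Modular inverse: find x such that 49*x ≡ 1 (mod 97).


Use the extended Euclidean algorithm on (97, 49); each row r = 97*s + 49*t:
r=97, s=1, t=0
r=49, s=0, t=1
q=1: r=48, s=1, t=-1   [97*(1) + 49*(-1) = 48]
q=1: r=1, s=-1, t=2   [97*(-1) + 49*(2) = 1]
q=48: r=0, s=49, t=-97   [97*(49) + 49*(-97) = 0]
GCD = 1 with t = 2, so 49*(2) ≡ 1 (mod 97)
Inverse = 2 mod 97 = 2
Check: 49 * 2 = 98 ≡ 1 (mod 97)

49^(-1) ≡ 2 (mod 97)


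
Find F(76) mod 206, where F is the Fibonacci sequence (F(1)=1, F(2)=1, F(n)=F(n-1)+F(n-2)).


F(k) mod 206 for k=1..76:
1, 1, 2, 3, 5, 8, 13, 21, 34, 55, 89, 144, 27, 171, 198, 163, 155, 112, 61, 173, 28, 201, 23, 18, 41, 59, 100, 159, 53, 6, 59, 65, 124, 189, 107, 90, 197, 81, 72, 153, 19, 172, 191, 157, 142, 93, 29, 122, 151, 67, 12, 79, 91, 170, 55, 19, 74, 93, 167, 54, 15, 69, 84, 153, 31, 184, 9, 193, 202, 189, 185, 168, 147, 109, 50, 159
F(76) mod 206 = 159


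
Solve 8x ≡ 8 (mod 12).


GCD(8, 12) = 4 divides 8
Divide: 2x ≡ 2 (mod 3)
x ≡ 1 (mod 3)


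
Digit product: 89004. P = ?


8 × 9 × 0 × 0 × 4 = 0


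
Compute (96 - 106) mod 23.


96 - 106 = -10
-10 mod 23 = 13


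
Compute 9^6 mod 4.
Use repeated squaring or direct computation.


9^1 mod 4 = 1
9^2 mod 4 = 1
9^3 mod 4 = 1
9^4 mod 4 = 1
9^5 mod 4 = 1
9^6 mod 4 = 1


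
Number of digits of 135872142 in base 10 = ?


135872142 has 9 digits in base 10
floor(log10(135872142)) + 1 = floor(8.1331) + 1 = 9

9 digits (base 10)


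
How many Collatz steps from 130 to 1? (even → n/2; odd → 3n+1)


130 → 65 → 196 → 98 → 49 → 148 → 74 → 37 → 112 → 56 → 28 → 14 → 7 → 22 → 11 → 34 → 17 → 52 → 26 → 13 → 40 → 20 → 10 → 5 → 16 → 8 → 4 → 2 → 1
Total steps = 28

28 steps


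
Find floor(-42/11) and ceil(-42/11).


-42/11 = -3.8182
floor = -4
ceil = -3

floor = -4, ceil = -3


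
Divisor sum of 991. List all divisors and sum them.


Divisors of 991: 1, 991
Sum = 1 + 991 = 992

σ(991) = 992


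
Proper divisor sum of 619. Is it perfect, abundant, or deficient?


Proper divisors: 1
Sum = 1 = 1
1 < 619 → deficient

s(619) = 1 (deficient)


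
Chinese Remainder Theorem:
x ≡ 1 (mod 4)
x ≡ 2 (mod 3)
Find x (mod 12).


M = 4*3 = 12
M1 = M/4 = 3, M2 = M/3 = 4
M1^(-1) mod 4 = 3, M2^(-1) mod 3 = 1
x = 1*3*3 + 2*4*1 = 17
17 mod 12 = 5
Check: 5 mod 4 = 1 ✓, 5 mod 3 = 2 ✓

x ≡ 5 (mod 12)


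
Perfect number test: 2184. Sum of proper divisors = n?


Proper divisors of 2184: 1, 2, 3, 4, 6, 7, 8, 12, 13, 14, 21, 24, 26, 28, 39, 42, 52, 56, 78, 84, 91, 104, 156, 168, 182, 273, 312, 364, 546, 728, 1092
Sum = 1 + 2 + 3 + 4 + 6 + 7 + 8 + 12 + 13 + 14 + 21 + 24 + 26 + 28 + 39 + 42 + 52 + 56 + 78 + 84 + 91 + 104 + 156 + 168 + 182 + 273 + 312 + 364 + 546 + 728 + 1092 = 4536

No, 2184 is not perfect (4536 ≠ 2184)


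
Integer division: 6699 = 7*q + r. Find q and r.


6699 = 7 * 957 + 0
Check: 6699 + 0 = 6699

q = 957, r = 0


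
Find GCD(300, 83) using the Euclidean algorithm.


300 = 3 * 83 + 51
83 = 1 * 51 + 32
51 = 1 * 32 + 19
32 = 1 * 19 + 13
19 = 1 * 13 + 6
13 = 2 * 6 + 1
6 = 6 * 1 + 0
GCD = 1


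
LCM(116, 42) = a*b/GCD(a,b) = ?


GCD(116, 42) = 2
LCM = 116*42/2 = 4872/2 = 2436

LCM = 2436


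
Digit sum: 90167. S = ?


9 + 0 + 1 + 6 + 7 = 23


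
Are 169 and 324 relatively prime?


Euclidean algorithm:
324 = 1 * 169 + 155
169 = 1 * 155 + 14
155 = 11 * 14 + 1
14 = 14 * 1 + 0
GCD(169, 324) = 1

Yes, coprime (GCD = 1)


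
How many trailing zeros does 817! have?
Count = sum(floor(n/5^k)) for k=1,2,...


floor(817/5) = 163
floor(817/25) = 32
floor(817/125) = 6
floor(817/625) = 1
Total = 202

202 trailing zeros


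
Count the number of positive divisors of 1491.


1491 = 3^1 × 7^1 × 71^1
d(1491) = (1+1) × (1+1) × (1+1) = 8

8 divisors


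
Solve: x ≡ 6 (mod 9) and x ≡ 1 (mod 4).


M = 9*4 = 36
M1 = M/9 = 4, M2 = M/4 = 9
M1^(-1) mod 9 = 7, M2^(-1) mod 4 = 1
x = 6*4*7 + 1*9*1 = 177
177 mod 36 = 33
Check: 33 mod 9 = 6 ✓, 33 mod 4 = 1 ✓

x ≡ 33 (mod 36)


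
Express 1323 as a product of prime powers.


1323 / 3 = 441
441 / 3 = 147
147 / 3 = 49
49 / 7 = 7
7 / 7 = 1
1323 = 3^3 × 7^2


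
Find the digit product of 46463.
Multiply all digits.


4 × 6 × 4 × 6 × 3 = 1728


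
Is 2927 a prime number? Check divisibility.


Check divisors up to sqrt(2927) = 54.1018
No divisors found.
2927 is prime.

Yes, 2927 is prime


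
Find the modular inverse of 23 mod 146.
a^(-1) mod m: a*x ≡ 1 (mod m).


Use the extended Euclidean algorithm on (146, 23); each row r = 146*s + 23*t:
r=146, s=1, t=0
r=23, s=0, t=1
q=6: r=8, s=1, t=-6   [146*(1) + 23*(-6) = 8]
q=2: r=7, s=-2, t=13   [146*(-2) + 23*(13) = 7]
q=1: r=1, s=3, t=-19   [146*(3) + 23*(-19) = 1]
q=7: r=0, s=-23, t=146   [146*(-23) + 23*(146) = 0]
GCD = 1 with t = -19, so 23*(-19) ≡ 1 (mod 146)
Inverse = -19 mod 146 = 127
Check: 23 * 127 = 2921 ≡ 1 (mod 146)

23^(-1) ≡ 127 (mod 146)


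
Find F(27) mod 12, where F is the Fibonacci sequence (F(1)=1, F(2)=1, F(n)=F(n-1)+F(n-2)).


F(k) mod 12 for k=1..27:
1, 1, 2, 3, 5, 8, 1, 9, 10, 7, 5, 0, 5, 5, 10, 3, 1, 4, 5, 9, 2, 11, 1, 0, 1, 1, 2
F(27) mod 12 = 2


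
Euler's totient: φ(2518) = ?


2518 = 2 × 1259
Prime factors: 2, 1259
φ(2518) = 2518 × (1-1/2) × (1-1/1259)
= 2518 × 1/2 × 1258/1259 = 1258

φ(2518) = 1258


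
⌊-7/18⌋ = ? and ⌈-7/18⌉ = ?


-7/18 = -0.3889
floor = -1
ceil = 0

floor = -1, ceil = 0


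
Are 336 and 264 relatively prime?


Euclidean algorithm:
336 = 1 * 264 + 72
264 = 3 * 72 + 48
72 = 1 * 48 + 24
48 = 2 * 24 + 0
GCD(336, 264) = 24

No, not coprime (GCD = 24)


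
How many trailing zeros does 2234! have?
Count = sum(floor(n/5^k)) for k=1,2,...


floor(2234/5) = 446
floor(2234/25) = 89
floor(2234/125) = 17
floor(2234/625) = 3
Total = 555

555 trailing zeros


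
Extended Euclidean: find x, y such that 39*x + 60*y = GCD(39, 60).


Tabular extended Euclidean (each row: r = 39*s + 60*t):
r=39, s=1, t=0
r=60, s=0, t=1
q=0: r=39, s=1, t=0   [39*(1) + 60*(0) = 39]
q=1: r=21, s=-1, t=1   [39*(-1) + 60*(1) = 21]
q=1: r=18, s=2, t=-1   [39*(2) + 60*(-1) = 18]
q=1: r=3, s=-3, t=2   [39*(-3) + 60*(2) = 3]
q=6: r=0, s=20, t=-13   [39*(20) + 60*(-13) = 0]
GCD = 3; from the row with r=3: x=-3, y=2
Check: 39*(-3) + 60*(2) = -117 + 120 = 3

GCD = 3, x = -3, y = 2


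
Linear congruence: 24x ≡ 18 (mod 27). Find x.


GCD(24, 27) = 3 divides 18
Divide: 8x ≡ 6 (mod 9)
x ≡ 3 (mod 9)


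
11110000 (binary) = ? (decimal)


11110000 (base 2) = 240 (decimal)
240 (decimal) = 240 (base 10)


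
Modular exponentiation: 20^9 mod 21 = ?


20^1 mod 21 = 20
20^2 mod 21 = 1
20^3 mod 21 = 20
20^4 mod 21 = 1
20^5 mod 21 = 20
20^6 mod 21 = 1
20^7 mod 21 = 20
20^8 mod 21 = 1
20^9 mod 21 = 20


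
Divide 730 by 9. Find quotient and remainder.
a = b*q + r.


730 = 9 * 81 + 1
Check: 729 + 1 = 730

q = 81, r = 1


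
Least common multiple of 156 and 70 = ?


GCD(156, 70) = 2
LCM = 156*70/2 = 10920/2 = 5460

LCM = 5460


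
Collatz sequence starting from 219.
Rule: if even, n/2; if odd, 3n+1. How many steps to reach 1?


219 → 658 → 329 → 988 → 494 → 247 → 742 → 371 → 1114 → 557 → 1672 → 836 → 418 → 209 → 628 → 314 → 157 → 472 → 236 → 118 → 59 → 178 → 89 → 268 → 134 → 67 → 202 → 101 → 304 → 152 → 76 → 38 → 19 → 58 → 29 → 88 → 44 → 22 → 11 → 34 → 17 → 52 → 26 → 13 → 40 → 20 → 10 → 5 → 16 → 8 → 4 → 2 → 1
Total steps = 52

52 steps


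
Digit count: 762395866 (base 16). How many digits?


762395866 in base 16 = 2D713CDA
Number of digits = 8

8 digits (base 16)


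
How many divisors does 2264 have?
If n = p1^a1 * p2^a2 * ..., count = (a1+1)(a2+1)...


2264 = 2^3 × 283^1
d(2264) = (3+1) × (1+1) = 8

8 divisors


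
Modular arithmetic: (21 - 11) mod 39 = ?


21 - 11 = 10
10 mod 39 = 10


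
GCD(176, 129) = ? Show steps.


176 = 1 * 129 + 47
129 = 2 * 47 + 35
47 = 1 * 35 + 12
35 = 2 * 12 + 11
12 = 1 * 11 + 1
11 = 11 * 1 + 0
GCD = 1


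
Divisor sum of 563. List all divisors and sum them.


Divisors of 563: 1, 563
Sum = 1 + 563 = 564

σ(563) = 564


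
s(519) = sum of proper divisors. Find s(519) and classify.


Proper divisors: 1, 3, 173
Sum = 1 + 3 + 173 = 177
177 < 519 → deficient

s(519) = 177 (deficient)


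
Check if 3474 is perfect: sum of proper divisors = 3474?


Proper divisors of 3474: 1, 2, 3, 6, 9, 18, 193, 386, 579, 1158, 1737
Sum = 1 + 2 + 3 + 6 + 9 + 18 + 193 + 386 + 579 + 1158 + 1737 = 4092

No, 3474 is not perfect (4092 ≠ 3474)


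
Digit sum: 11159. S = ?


1 + 1 + 1 + 5 + 9 = 17


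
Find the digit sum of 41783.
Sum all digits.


4 + 1 + 7 + 8 + 3 = 23


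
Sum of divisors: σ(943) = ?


Divisors of 943: 1, 23, 41, 943
Sum = 1 + 23 + 41 + 943 = 1008

σ(943) = 1008


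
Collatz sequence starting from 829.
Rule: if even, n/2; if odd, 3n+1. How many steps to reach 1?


829 → 2488 → 1244 → 622 → 311 → 934 → 467 → 1402 → 701 → 2104 → 1052 → 526 → 263 → 790 → 395 → 1186 → 593 → 1780 → 890 → 445 → 1336 → 668 → 334 → 167 → 502 → 251 → 754 → 377 → 1132 → 566 → 283 → 850 → 425 → 1276 → 638 → 319 → 958 → 479 → 1438 → 719 → 2158 → 1079 → 3238 → 1619 → 4858 → 2429 → 7288 → 3644 → 1822 → 911 → 2734 → 1367 → 4102 → 2051 → 6154 → 3077 → 9232 → 4616 → 2308 → 1154 → 577 → 1732 → 866 → 433 → 1300 → 650 → 325 → 976 → 488 → 244 → 122 → 61 → 184 → 92 → 46 → 23 → 70 → 35 → 106 → 53 → 160 → 80 → 40 → 20 → 10 → 5 → 16 → 8 → 4 → 2 → 1
Total steps = 90

90 steps


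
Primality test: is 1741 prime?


Check divisors up to sqrt(1741) = 41.7253
No divisors found.
1741 is prime.

Yes, 1741 is prime


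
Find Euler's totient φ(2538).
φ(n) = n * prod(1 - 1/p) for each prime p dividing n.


2538 = 2 × 3^3 × 47
Prime factors: 2, 3, 47
φ(2538) = 2538 × (1-1/2) × (1-1/3) × (1-1/47)
= 2538 × 1/2 × 2/3 × 46/47 = 828

φ(2538) = 828


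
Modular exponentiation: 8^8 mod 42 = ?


8^1 mod 42 = 8
8^2 mod 42 = 22
8^3 mod 42 = 8
8^4 mod 42 = 22
8^5 mod 42 = 8
8^6 mod 42 = 22
8^7 mod 42 = 8
8^8 mod 42 = 22


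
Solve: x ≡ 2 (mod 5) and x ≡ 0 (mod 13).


M = 5*13 = 65
M1 = M/5 = 13, M2 = M/13 = 5
M1^(-1) mod 5 = 2, M2^(-1) mod 13 = 8
x = 2*13*2 + 0*5*8 = 52
52 mod 65 = 52
Check: 52 mod 5 = 2 ✓, 52 mod 13 = 0 ✓

x ≡ 52 (mod 65)


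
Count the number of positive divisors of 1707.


1707 = 3^1 × 569^1
d(1707) = (1+1) × (1+1) = 4

4 divisors


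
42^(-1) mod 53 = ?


Use the extended Euclidean algorithm on (53, 42); each row r = 53*s + 42*t:
r=53, s=1, t=0
r=42, s=0, t=1
q=1: r=11, s=1, t=-1   [53*(1) + 42*(-1) = 11]
q=3: r=9, s=-3, t=4   [53*(-3) + 42*(4) = 9]
q=1: r=2, s=4, t=-5   [53*(4) + 42*(-5) = 2]
q=4: r=1, s=-19, t=24   [53*(-19) + 42*(24) = 1]
q=2: r=0, s=42, t=-53   [53*(42) + 42*(-53) = 0]
GCD = 1 with t = 24, so 42*(24) ≡ 1 (mod 53)
Inverse = 24 mod 53 = 24
Check: 42 * 24 = 1008 ≡ 1 (mod 53)

42^(-1) ≡ 24 (mod 53)


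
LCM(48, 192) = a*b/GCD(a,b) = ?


GCD(48, 192) = 48
LCM = 48*192/48 = 9216/48 = 192

LCM = 192


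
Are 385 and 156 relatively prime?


Euclidean algorithm:
385 = 2 * 156 + 73
156 = 2 * 73 + 10
73 = 7 * 10 + 3
10 = 3 * 3 + 1
3 = 3 * 1 + 0
GCD(385, 156) = 1

Yes, coprime (GCD = 1)


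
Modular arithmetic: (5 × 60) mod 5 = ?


5 × 60 = 300
300 mod 5 = 0


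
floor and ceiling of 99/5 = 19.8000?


99/5 = 19.8000
floor = 19
ceil = 20

floor = 19, ceil = 20


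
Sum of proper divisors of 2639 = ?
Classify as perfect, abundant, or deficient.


Proper divisors: 1, 7, 13, 29, 91, 203, 377
Sum = 1 + 7 + 13 + 29 + 91 + 203 + 377 = 721
721 < 2639 → deficient

s(2639) = 721 (deficient)


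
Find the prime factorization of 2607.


2607 / 3 = 869
869 / 11 = 79
79 / 79 = 1
2607 = 3 × 11 × 79


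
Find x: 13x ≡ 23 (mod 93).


GCD(13, 93) = 1, unique solution
a^(-1) mod 93 = 43
x = 43 * 23 mod 93 = 59

x ≡ 59 (mod 93)


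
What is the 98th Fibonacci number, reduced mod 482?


F(k) mod 482 for k=1..98:
1, 1, 2, 3, 5, 8, 13, 21, 34, 55, 89, 144, 233, 377, 128, 23, 151, 174, 325, 17, 342, 359, 219, 96, 315, 411, 244, 173, 417, 108, 43, 151, 194, 345, 57, 402, 459, 379, 356, 253, 127, 380, 25, 405, 430, 353, 301, 172, 473, 163, 154, 317, 471, 306, 295, 119, 414, 51, 465, 34, 17, 51, 68, 119, 187, 306, 11, 317, 328, 163, 9, 172, 181, 353, 52, 405, 457, 380, 355, 253, 126, 379, 23, 402, 425, 345, 288, 151, 439, 108, 65, 173, 238, 411, 167, 96, 263, 359
F(98) mod 482 = 359


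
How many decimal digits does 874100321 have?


874100321 has 9 digits in base 10
floor(log10(874100321)) + 1 = floor(8.9416) + 1 = 9

9 digits (base 10)


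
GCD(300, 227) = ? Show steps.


300 = 1 * 227 + 73
227 = 3 * 73 + 8
73 = 9 * 8 + 1
8 = 8 * 1 + 0
GCD = 1


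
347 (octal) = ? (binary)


347 (base 8) = 231 (decimal)
231 (decimal) = 11100111 (base 2)


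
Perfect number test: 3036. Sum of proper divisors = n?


Proper divisors of 3036: 1, 2, 3, 4, 6, 11, 12, 22, 23, 33, 44, 46, 66, 69, 92, 132, 138, 253, 276, 506, 759, 1012, 1518
Sum = 1 + 2 + 3 + 4 + 6 + 11 + 12 + 22 + 23 + 33 + 44 + 46 + 66 + 69 + 92 + 132 + 138 + 253 + 276 + 506 + 759 + 1012 + 1518 = 5028

No, 3036 is not perfect (5028 ≠ 3036)


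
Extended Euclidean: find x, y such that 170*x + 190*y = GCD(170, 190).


Tabular extended Euclidean (each row: r = 170*s + 190*t):
r=170, s=1, t=0
r=190, s=0, t=1
q=0: r=170, s=1, t=0   [170*(1) + 190*(0) = 170]
q=1: r=20, s=-1, t=1   [170*(-1) + 190*(1) = 20]
q=8: r=10, s=9, t=-8   [170*(9) + 190*(-8) = 10]
q=2: r=0, s=-19, t=17   [170*(-19) + 190*(17) = 0]
GCD = 10; from the row with r=10: x=9, y=-8
Check: 170*(9) + 190*(-8) = 1530 - 1520 = 10

GCD = 10, x = 9, y = -8


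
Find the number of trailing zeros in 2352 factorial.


floor(2352/5) = 470
floor(2352/25) = 94
floor(2352/125) = 18
floor(2352/625) = 3
Total = 585

585 trailing zeros


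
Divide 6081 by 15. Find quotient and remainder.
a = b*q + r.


6081 = 15 * 405 + 6
Check: 6075 + 6 = 6081

q = 405, r = 6


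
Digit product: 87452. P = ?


8 × 7 × 4 × 5 × 2 = 2240


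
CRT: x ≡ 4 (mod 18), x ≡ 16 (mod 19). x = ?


M = 18*19 = 342
M1 = M/18 = 19, M2 = M/19 = 18
M1^(-1) mod 18 = 1, M2^(-1) mod 19 = 18
x = 4*19*1 + 16*18*18 = 5260
5260 mod 342 = 130
Check: 130 mod 18 = 4 ✓, 130 mod 19 = 16 ✓

x ≡ 130 (mod 342)


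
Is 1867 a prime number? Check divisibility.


Check divisors up to sqrt(1867) = 43.2088
No divisors found.
1867 is prime.

Yes, 1867 is prime


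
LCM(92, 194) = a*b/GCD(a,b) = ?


GCD(92, 194) = 2
LCM = 92*194/2 = 17848/2 = 8924

LCM = 8924


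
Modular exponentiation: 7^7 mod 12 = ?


7^1 mod 12 = 7
7^2 mod 12 = 1
7^3 mod 12 = 7
7^4 mod 12 = 1
7^5 mod 12 = 7
7^6 mod 12 = 1
7^7 mod 12 = 7


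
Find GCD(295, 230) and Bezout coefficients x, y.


Tabular extended Euclidean (each row: r = 295*s + 230*t):
r=295, s=1, t=0
r=230, s=0, t=1
q=1: r=65, s=1, t=-1   [295*(1) + 230*(-1) = 65]
q=3: r=35, s=-3, t=4   [295*(-3) + 230*(4) = 35]
q=1: r=30, s=4, t=-5   [295*(4) + 230*(-5) = 30]
q=1: r=5, s=-7, t=9   [295*(-7) + 230*(9) = 5]
q=6: r=0, s=46, t=-59   [295*(46) + 230*(-59) = 0]
GCD = 5; from the row with r=5: x=-7, y=9
Check: 295*(-7) + 230*(9) = -2065 + 2070 = 5

GCD = 5, x = -7, y = 9


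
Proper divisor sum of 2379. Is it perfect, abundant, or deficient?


Proper divisors: 1, 3, 13, 39, 61, 183, 793
Sum = 1 + 3 + 13 + 39 + 61 + 183 + 793 = 1093
1093 < 2379 → deficient

s(2379) = 1093 (deficient)


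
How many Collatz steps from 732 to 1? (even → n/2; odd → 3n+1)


732 → 366 → 183 → 550 → 275 → 826 → 413 → 1240 → 620 → 310 → 155 → 466 → 233 → 700 → 350 → 175 → 526 → 263 → 790 → 395 → 1186 → 593 → 1780 → 890 → 445 → 1336 → 668 → 334 → 167 → 502 → 251 → 754 → 377 → 1132 → 566 → 283 → 850 → 425 → 1276 → 638 → 319 → 958 → 479 → 1438 → 719 → 2158 → 1079 → 3238 → 1619 → 4858 → 2429 → 7288 → 3644 → 1822 → 911 → 2734 → 1367 → 4102 → 2051 → 6154 → 3077 → 9232 → 4616 → 2308 → 1154 → 577 → 1732 → 866 → 433 → 1300 → 650 → 325 → 976 → 488 → 244 → 122 → 61 → 184 → 92 → 46 → 23 → 70 → 35 → 106 → 53 → 160 → 80 → 40 → 20 → 10 → 5 → 16 → 8 → 4 → 2 → 1
Total steps = 95

95 steps


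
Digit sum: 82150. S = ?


8 + 2 + 1 + 5 + 0 = 16


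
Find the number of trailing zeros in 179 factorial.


floor(179/5) = 35
floor(179/25) = 7
floor(179/125) = 1
Total = 43

43 trailing zeros


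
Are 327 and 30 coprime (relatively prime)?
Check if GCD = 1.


Euclidean algorithm:
327 = 10 * 30 + 27
30 = 1 * 27 + 3
27 = 9 * 3 + 0
GCD(327, 30) = 3

No, not coprime (GCD = 3)


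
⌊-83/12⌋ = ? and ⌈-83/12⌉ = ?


-83/12 = -6.9167
floor = -7
ceil = -6

floor = -7, ceil = -6


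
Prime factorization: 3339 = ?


3339 / 3 = 1113
1113 / 3 = 371
371 / 7 = 53
53 / 53 = 1
3339 = 3^2 × 7 × 53


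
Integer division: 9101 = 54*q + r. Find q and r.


9101 = 54 * 168 + 29
Check: 9072 + 29 = 9101

q = 168, r = 29


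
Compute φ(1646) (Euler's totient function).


1646 = 2 × 823
Prime factors: 2, 823
φ(1646) = 1646 × (1-1/2) × (1-1/823)
= 1646 × 1/2 × 822/823 = 822

φ(1646) = 822


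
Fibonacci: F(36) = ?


Sequence: 1, 1, 2, 3, 5, 8, 13, 21, 34, 55, 89, 144, 233, 377, 610, 987, 1597, 2584, 4181, 6765, 10946, 17711, 28657, 46368, 75025, 121393, 196418, 317811, 514229, 832040, 1346269, 2178309, 3524578, 5702887, 9227465, 14930352
F(36) = 14930352


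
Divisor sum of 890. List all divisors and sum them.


Divisors of 890: 1, 2, 5, 10, 89, 178, 445, 890
Sum = 1 + 2 + 5 + 10 + 89 + 178 + 445 + 890 = 1620

σ(890) = 1620


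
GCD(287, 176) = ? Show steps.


287 = 1 * 176 + 111
176 = 1 * 111 + 65
111 = 1 * 65 + 46
65 = 1 * 46 + 19
46 = 2 * 19 + 8
19 = 2 * 8 + 3
8 = 2 * 3 + 2
3 = 1 * 2 + 1
2 = 2 * 1 + 0
GCD = 1


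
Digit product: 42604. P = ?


4 × 2 × 6 × 0 × 4 = 0


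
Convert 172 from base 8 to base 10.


172 (base 8) = 122 (decimal)
122 (decimal) = 122 (base 10)


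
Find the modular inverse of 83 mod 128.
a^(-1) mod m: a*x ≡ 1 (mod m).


Use the extended Euclidean algorithm on (128, 83); each row r = 128*s + 83*t:
r=128, s=1, t=0
r=83, s=0, t=1
q=1: r=45, s=1, t=-1   [128*(1) + 83*(-1) = 45]
q=1: r=38, s=-1, t=2   [128*(-1) + 83*(2) = 38]
q=1: r=7, s=2, t=-3   [128*(2) + 83*(-3) = 7]
q=5: r=3, s=-11, t=17   [128*(-11) + 83*(17) = 3]
q=2: r=1, s=24, t=-37   [128*(24) + 83*(-37) = 1]
q=3: r=0, s=-83, t=128   [128*(-83) + 83*(128) = 0]
GCD = 1 with t = -37, so 83*(-37) ≡ 1 (mod 128)
Inverse = -37 mod 128 = 91
Check: 83 * 91 = 7553 ≡ 1 (mod 128)

83^(-1) ≡ 91 (mod 128)


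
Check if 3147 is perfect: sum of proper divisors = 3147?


Proper divisors of 3147: 1, 3, 1049
Sum = 1 + 3 + 1049 = 1053

No, 3147 is not perfect (1053 ≠ 3147)


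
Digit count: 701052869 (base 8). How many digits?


701052869 in base 8 = 5162233705
Number of digits = 10

10 digits (base 8)


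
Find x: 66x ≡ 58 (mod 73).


GCD(66, 73) = 1, unique solution
a^(-1) mod 73 = 52
x = 52 * 58 mod 73 = 23

x ≡ 23 (mod 73)


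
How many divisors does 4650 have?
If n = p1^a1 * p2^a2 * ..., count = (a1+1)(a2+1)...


4650 = 2^1 × 3^1 × 5^2 × 31^1
d(4650) = (1+1) × (1+1) × (2+1) × (1+1) = 24

24 divisors


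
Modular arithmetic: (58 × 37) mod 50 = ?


58 × 37 = 2146
2146 mod 50 = 46


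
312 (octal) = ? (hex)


312 (base 8) = 202 (decimal)
202 (decimal) = CA (base 16)


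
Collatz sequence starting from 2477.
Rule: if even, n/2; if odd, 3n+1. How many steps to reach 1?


2477 → 7432 → 3716 → 1858 → 929 → 2788 → 1394 → 697 → 2092 → 1046 → 523 → 1570 → 785 → 2356 → 1178 → 589 → 1768 → 884 → 442 → 221 → 664 → 332 → 166 → 83 → 250 → 125 → 376 → 188 → 94 → 47 → 142 → 71 → 214 → 107 → 322 → 161 → 484 → 242 → 121 → 364 → 182 → 91 → 274 → 137 → 412 → 206 → 103 → 310 → 155 → 466 → 233 → 700 → 350 → 175 → 526 → 263 → 790 → 395 → 1186 → 593 → 1780 → 890 → 445 → 1336 → 668 → 334 → 167 → 502 → 251 → 754 → 377 → 1132 → 566 → 283 → 850 → 425 → 1276 → 638 → 319 → 958 → 479 → 1438 → 719 → 2158 → 1079 → 3238 → 1619 → 4858 → 2429 → 7288 → 3644 → 1822 → 911 → 2734 → 1367 → 4102 → 2051 → 6154 → 3077 → 9232 → 4616 → 2308 → 1154 → 577 → 1732 → 866 → 433 → 1300 → 650 → 325 → 976 → 488 → 244 → 122 → 61 → 184 → 92 → 46 → 23 → 70 → 35 → 106 → 53 → 160 → 80 → 40 → 20 → 10 → 5 → 16 → 8 → 4 → 2 → 1
Total steps = 133

133 steps
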